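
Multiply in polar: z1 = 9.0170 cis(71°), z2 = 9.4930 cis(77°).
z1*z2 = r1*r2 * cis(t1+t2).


r = 9.0170 * 9.4930 = 85.5984
theta = 71° + 77° = 148° = 148° (mod 360)

85.5984 cis(148°)


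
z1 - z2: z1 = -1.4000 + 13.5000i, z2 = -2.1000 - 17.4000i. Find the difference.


Real: -1.4 + 2.1 = 0.7
Imag: 13.5 + 17.4 = 30.9

0.7000 + 30.9000i


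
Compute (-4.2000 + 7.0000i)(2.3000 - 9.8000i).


Real = -4.2*2.3 - 7*(-9.8) = -9.66 - (-68.6) = 58.94
Imag = -4.2*(-9.8) + 2.3*7 = 41.16 + 16.1 = 57.26

58.9400 + 57.2600i


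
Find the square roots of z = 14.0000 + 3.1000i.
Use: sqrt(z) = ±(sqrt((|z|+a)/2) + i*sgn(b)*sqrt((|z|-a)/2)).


|z| = sqrt(196+9.61) = 14.3391
sqrt((|z|+a)/2) = sqrt((14.3391+14)/2) = sqrt(14.1696) = 3.7642
sqrt((|z|-a)/2) = sqrt((14.3391-14)/2) = sqrt(0.1696) = 0.4118

±(3.7642 + 0.4118i) i.e. 3.7642 + 0.4118i and -3.7642 - 0.4118i


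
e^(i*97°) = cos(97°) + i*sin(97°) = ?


cos(97°) = -0.1219
sin(97°) = 0.9925

e^(i*97°) = -0.1219 + 0.9925i


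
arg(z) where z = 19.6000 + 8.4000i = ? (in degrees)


Re = 19.6, Im = 8.4
arg = atan2(8.4, 19.6) = 23.1986 degrees

arg(z) = 23.1986 degrees


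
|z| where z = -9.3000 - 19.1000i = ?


|z| = sqrt((-9.3)^2 + (-19.1)^2) = sqrt(86.49 + 364.81) = sqrt(451.3) = 21.2438

|z| = 21.2438


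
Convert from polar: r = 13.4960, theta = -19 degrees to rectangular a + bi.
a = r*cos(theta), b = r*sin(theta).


a = 13.4960*cos(-19°) = 13.4960*0.94552 = 12.7607
b = 13.4960*sin(-19°) = 13.4960*(-0.32557) = -4.3939

12.7607 - 4.3939i


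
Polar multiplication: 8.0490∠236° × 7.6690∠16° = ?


r = 8.0490 * 7.6690 = 61.7278
theta = 236° + 16° = 252° = 252° (mod 360)

61.7278 cis(252°)


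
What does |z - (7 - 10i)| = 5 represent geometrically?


|z - z0| = r is a circle with center z0 and radius r.
Center = (7, -10), radius = 5

Circle with center (7, -10) and radius 5


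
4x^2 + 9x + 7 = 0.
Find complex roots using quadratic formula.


disc = 9^2 - 4*4*7 = 81 - 112 = -31
sqrt(|disc|) = sqrt(31) = 5.5678
Real part = -9/(2*4) = -1.1250
Imag part = 5.5678/(2*4) = 0.6960

-1.1250 ± 0.6960i


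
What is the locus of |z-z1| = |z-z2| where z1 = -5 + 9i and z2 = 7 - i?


Equal distances means the locus is the perpendicular bisector of z1 and z2.
Midpoint = ((-5+7)/2, (9+(-1))/2) = (1.0000, 4.0000)

Perpendicular bisector through (1.0000, 4.0000)


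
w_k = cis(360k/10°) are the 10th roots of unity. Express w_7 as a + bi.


Angle = 360*7/10 = 252°
a = cos(252°) = -0.3090
b = sin(252°) = -0.9511

-0.3090 - 0.9511i


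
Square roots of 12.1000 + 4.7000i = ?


|z| = sqrt(146.41+22.09) = 12.9808
sqrt((|z|+a)/2) = sqrt((12.9808+12.1)/2) = sqrt(12.5404) = 3.5412
sqrt((|z|-a)/2) = sqrt((12.9808-12.1)/2) = sqrt(0.4404) = 0.6636

±(3.5412 + 0.6636i) i.e. 3.5412 + 0.6636i and -3.5412 - 0.6636i


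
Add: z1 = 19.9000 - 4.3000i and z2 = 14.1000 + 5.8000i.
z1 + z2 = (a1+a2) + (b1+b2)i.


Real: 19.9 + 14.1 = 34
Imag: -4.3 + 5.8 = 1.5

34.0000 + 1.5000i


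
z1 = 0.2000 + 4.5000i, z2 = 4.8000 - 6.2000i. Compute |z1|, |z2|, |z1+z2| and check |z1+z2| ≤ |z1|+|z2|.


|z1| = sqrt(0.2^2 + 4.5^2) = sqrt(20.29) = 4.5044
|z2| = sqrt(4.8^2 + (-6.2)^2) = sqrt(61.48) = 7.8409
z1+z2 = 5.0000 - 1.7000i
|z1+z2| = sqrt(27.89) = 5.2811
|z1|+|z2| = 4.5044 + 7.8409 = 12.3453

|z1+z2| = 5.2811 ≤ |z1|+|z2| = 12.3453 (verified)


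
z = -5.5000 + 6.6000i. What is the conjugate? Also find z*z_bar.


z_bar = -5.5000 - 6.6000i
z*z_bar = (-5.5)^2 + 6.6^2 = 30.25 + 43.56 = 73.81

z_bar = -5.5000 - 6.6000i, z*z_bar = 73.81


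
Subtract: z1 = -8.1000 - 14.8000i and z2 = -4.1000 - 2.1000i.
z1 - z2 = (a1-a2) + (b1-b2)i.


Real: -8.1 + 4.1 = -4
Imag: -14.8 + 2.1 = -12.7

-4.0000 - 12.7000i


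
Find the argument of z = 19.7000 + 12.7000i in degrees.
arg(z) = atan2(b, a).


Re = 19.7, Im = 12.7
arg = atan2(12.7, 19.7) = 32.8087 degrees

arg(z) = 32.8087 degrees


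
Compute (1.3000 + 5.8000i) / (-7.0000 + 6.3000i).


Conjugate of z2 = -7.0000 - 6.3000i
Numerator: (1.3000 + 5.8000i)(-7.0000 - 6.3000i) = 27.4400 - 48.7900i
Denominator: (-7)^2 + 6.3^2 = 88.69
Result = (27.4400 - 48.7900i)/88.69

0.3094 - 0.5501i


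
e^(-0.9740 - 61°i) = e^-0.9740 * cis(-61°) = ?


e^-0.9740 = 0.37757
cos(-61°) = 0.4848
sin(-61°) = -0.8746
Real = 0.37757*0.4848 = 0.1830
Imag = 0.37757*(-0.8746) = -0.3302

0.1830 - 0.3302i


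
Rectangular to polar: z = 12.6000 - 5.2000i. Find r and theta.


r = sqrt(158.76+27.04) = sqrt(185.8) = 13.6308
theta = atan2(-5.2, 12.6) = -22.4259 degrees

r = 13.6308, theta = -22.4259 degrees


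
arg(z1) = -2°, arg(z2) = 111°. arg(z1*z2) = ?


arg(z1*z2) = -2° + 111° = 109°
Normalized to (-180°, 180°]: 109°

109°


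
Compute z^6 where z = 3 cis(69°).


r^6 = 3^6 = 729
n*theta = 6*69° = 414° = 54° (mod 360)
a = 729*cos(54°) = 428.4954
b = 729*sin(54°) = 589.7734

729 cis(54°) = 428.4954 + 589.7734i


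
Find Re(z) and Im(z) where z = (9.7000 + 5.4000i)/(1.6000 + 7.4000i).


Multiply by conjugate: (9.7000 + 5.4000i)(1.6000 - 7.4000i) / (1.6^2 + 7.4^2)
Numerator real = 9.7*1.6 + 5.4*7.4 = 55.48
Numerator imag = 5.4*1.6 - 9.7*7.4 = -63.14
Denominator = 57.32
Re(z) = 55.48/57.32 = 0.9679
Im(z) = -63.14/57.32 = -1.1015

Re(z) = 0.9679, Im(z) = -1.1015


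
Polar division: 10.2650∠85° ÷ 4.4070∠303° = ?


r = 10.2650 / 4.4070 = 2.3292
theta = 85° - 303° = -218° = 142° (mod 360)

2.3292 cis(142°)


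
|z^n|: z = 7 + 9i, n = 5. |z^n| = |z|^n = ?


|z| = sqrt(49+81) = sqrt(130) = 11.4018
|z^5| = |z|^5 = (sqrt(130))^5 = 130^2 * sqrt(130) = 16900*sqrt(130)

|z^5| = 16900*sqrt(130) ≈ 192689.6468


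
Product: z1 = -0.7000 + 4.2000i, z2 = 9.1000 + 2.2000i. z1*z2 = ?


Real = -0.7*9.1 - 4.2*2.2 = -6.37 - 9.24 = -15.61
Imag = -0.7*2.2 + 9.1*4.2 = -1.54 + 38.22 = 36.68

-15.6100 + 36.6800i


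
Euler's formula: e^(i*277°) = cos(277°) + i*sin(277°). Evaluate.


cos(277°) = 0.1219
sin(277°) = -0.9925

e^(i*277°) = 0.1219 - 0.9925i


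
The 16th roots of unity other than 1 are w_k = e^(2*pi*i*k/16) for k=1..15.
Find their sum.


With w = e^(2*pi*i/16), all 16 of the 16th roots of unity w^0 = 1, w, ..., w^(15) sum to 0: 1 + w + ... + w^(15) = (1 - w^16)/(1 - w) = 0 since w^16 = 1, w ≠ 1.
Removing the root 1: w + w^2 + ... + w^(15) = 0 - 1 = -1

Sum = -1


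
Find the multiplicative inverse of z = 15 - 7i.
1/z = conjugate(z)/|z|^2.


|z|^2 = 225+49 = 274
1/z = (15 + 7i)/274

1/z = 0.0547 + 0.0255i


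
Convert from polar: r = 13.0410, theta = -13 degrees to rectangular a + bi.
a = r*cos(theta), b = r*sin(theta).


a = 13.0410*cos(-13°) = 13.0410*0.97437 = 12.7068
b = 13.0410*sin(-13°) = 13.0410*(-0.22495) = -2.9336

12.7068 - 2.9336i


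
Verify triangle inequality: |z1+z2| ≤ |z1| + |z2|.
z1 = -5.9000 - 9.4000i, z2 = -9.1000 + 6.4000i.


|z1| = sqrt((-5.9)^2 + (-9.4)^2) = sqrt(123.17) = 11.0982
|z2| = sqrt((-9.1)^2 + 6.4^2) = sqrt(123.77) = 11.1252
z1+z2 = -15.0000 - 3.0000i
|z1+z2| = sqrt(234) = 15.2971
|z1|+|z2| = 11.0982 + 11.1252 = 22.2234

|z1+z2| = 15.2971 ≤ |z1|+|z2| = 22.2234 (verified)


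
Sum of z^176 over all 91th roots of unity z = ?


The roots are w_k = w^k with w = e^(2*pi*i/91), and (w^k)^176 = (w^176)^k.
So S = 1 + u + u^2 + ... + u^(90) with u = w^176.
176 = 1*91 + 85, so 176 is not a multiple of 91: u = (w^91)^1 * w^85 = w^85 ≠ 1 (w is a primitive 91th root), while u^91 = (w^91)^176 = 1.
Geometric series: S = (1 - u^91)/(1 - u) = (1 - 1)/(1 - u) = 0

S = 0


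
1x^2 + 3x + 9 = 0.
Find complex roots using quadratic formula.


disc = 3^2 - 4*1*9 = 9 - 36 = -27
sqrt(|disc|) = sqrt(27) = 5.1962
Real part = -3/(2*1) = -1.5000
Imag part = 5.1962/(2*1) = 2.5981

-1.5000 ± 2.5981i


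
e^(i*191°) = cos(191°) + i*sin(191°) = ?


cos(191°) = -0.9816
sin(191°) = -0.1908

e^(i*191°) = -0.9816 - 0.1908i


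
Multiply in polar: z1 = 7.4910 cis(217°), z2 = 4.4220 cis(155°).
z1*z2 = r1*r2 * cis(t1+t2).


r = 7.4910 * 4.4220 = 33.1252
theta = 217° + 155° = 372° = 12° (mod 360)

33.1252 cis(12°)


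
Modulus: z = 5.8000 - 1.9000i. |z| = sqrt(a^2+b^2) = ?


|z| = sqrt(5.8^2 + (-1.9)^2) = sqrt(33.64 + 3.61) = sqrt(37.25) = 6.1033

|z| = 6.1033


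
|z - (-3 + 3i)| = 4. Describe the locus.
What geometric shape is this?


|z - z0| = r is a circle with center z0 and radius r.
Center = (-3, 3), radius = 4

Circle with center (-3, 3) and radius 4


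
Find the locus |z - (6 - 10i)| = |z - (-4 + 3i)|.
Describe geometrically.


Equal distances means the locus is the perpendicular bisector of z1 and z2.
Midpoint = ((6+(-4))/2, (-10+3)/2) = (1.0000, -3.5000)

Perpendicular bisector through (1.0000, -3.5000)


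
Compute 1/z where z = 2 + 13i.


|z|^2 = 4+169 = 173
1/z = (2 - 13i)/173

1/z = 0.0116 - 0.0751i


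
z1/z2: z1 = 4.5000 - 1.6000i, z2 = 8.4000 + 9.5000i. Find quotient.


Conjugate of z2 = 8.4000 - 9.5000i
Numerator: (4.5000 - 1.6000i)(8.4000 - 9.5000i) = 22.6000 - 56.1900i
Denominator: 8.4^2 + 9.5^2 = 160.81
Result = (22.6000 - 56.1900i)/160.81

0.1405 - 0.3494i


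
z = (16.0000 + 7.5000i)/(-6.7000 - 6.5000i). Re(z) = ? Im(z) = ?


Multiply by conjugate: (16.0000 + 7.5000i)(-6.7000 + 6.5000i) / ((-6.7)^2 + (-6.5)^2)
Numerator real = 16*(-6.7) + 7.5*(-6.5) = -155.95
Numerator imag = 7.5*(-6.7) - 16*(-6.5) = 53.75
Denominator = 87.14
Re(z) = -155.95/87.14 = -1.7896
Im(z) = 53.75/87.14 = 0.6168

Re(z) = -1.7896, Im(z) = 0.6168


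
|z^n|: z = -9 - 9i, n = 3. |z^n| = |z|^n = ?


|z| = sqrt(81+81) = sqrt(162) = 12.7279
|z^3| = |z|^3 = (sqrt(162))^3 = 162*sqrt(162)

|z^3| = 162*sqrt(162) ≈ 2061.9234


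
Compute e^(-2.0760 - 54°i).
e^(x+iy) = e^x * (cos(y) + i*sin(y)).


e^-2.0760 = 0.1254
cos(-54°) = 0.5878
sin(-54°) = -0.80902
Real = 0.1254*0.5878 = 0.0737
Imag = 0.1254*(-0.80902) = -0.1015

0.0737 - 0.1015i


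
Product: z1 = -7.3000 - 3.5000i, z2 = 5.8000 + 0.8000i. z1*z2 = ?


Real = -7.3*5.8 - (-3.5)*0.8 = -42.34 - (-2.8) = -39.54
Imag = -7.3*0.8 + 5.8*(-3.5) = -5.84 - (20.3) = -26.14

-39.5400 - 26.1400i


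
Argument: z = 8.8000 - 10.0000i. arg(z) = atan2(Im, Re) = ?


Re = 8.8, Im = -10
arg = atan2(-10, 8.8) = -48.6522 degrees

arg(z) = -48.6522 degrees


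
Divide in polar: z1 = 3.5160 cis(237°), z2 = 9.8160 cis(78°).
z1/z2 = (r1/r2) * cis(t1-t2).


r = 3.5160 / 9.8160 = 0.3582
theta = 237° - 78° = 159° = 159° (mod 360)

0.3582 cis(159°)


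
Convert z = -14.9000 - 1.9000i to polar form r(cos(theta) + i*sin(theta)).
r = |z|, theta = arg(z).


r = sqrt(222.01+3.61) = sqrt(225.62) = 15.0207
theta = atan2(-1.9, -14.9) = -172.7330 degrees

r = 15.0207, theta = -172.7330 degrees


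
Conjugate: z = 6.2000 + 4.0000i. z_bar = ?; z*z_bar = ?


z_bar = 6.2000 - 4.0000i
z*z_bar = 6.2^2 + 4^2 = 38.44 + 16 = 54.44

z_bar = 6.2000 - 4.0000i, z*z_bar = 54.44


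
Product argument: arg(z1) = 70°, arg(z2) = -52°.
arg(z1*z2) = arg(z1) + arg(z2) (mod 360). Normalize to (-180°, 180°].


arg(z1*z2) = 70° - 52° = 18°
Normalized to (-180°, 180°]: 18°

18°


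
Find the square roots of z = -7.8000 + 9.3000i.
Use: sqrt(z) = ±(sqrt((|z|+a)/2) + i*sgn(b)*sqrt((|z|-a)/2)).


|z| = sqrt(60.84+86.49) = 12.1380
sqrt((|z|+a)/2) = sqrt((12.1380+(-7.8))/2) = sqrt(2.1690) = 1.4727
sqrt((|z|-a)/2) = sqrt((12.1380-(-7.8))/2) = sqrt(9.9690) = 3.1574

±(1.4727 + 3.1574i) i.e. 1.4727 + 3.1574i and -1.4727 - 3.1574i


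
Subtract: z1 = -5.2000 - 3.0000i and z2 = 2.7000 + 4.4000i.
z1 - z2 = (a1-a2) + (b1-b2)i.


Real: -5.2 - 2.7 = -7.9
Imag: -3 - 4.4 = -7.4

-7.9000 - 7.4000i


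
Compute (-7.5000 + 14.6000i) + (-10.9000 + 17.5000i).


Real: -7.5 - 10.9 = -18.4
Imag: 14.6 + 17.5 = 32.1

-18.4000 + 32.1000i


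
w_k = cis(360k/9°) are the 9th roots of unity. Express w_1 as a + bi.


Angle = 360*1/9 = 40°
a = cos(40°) = 0.7660
b = sin(40°) = 0.6428

0.7660 + 0.6428i


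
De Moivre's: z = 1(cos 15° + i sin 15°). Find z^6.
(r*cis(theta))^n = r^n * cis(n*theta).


r^6 = 1^6 = 1
n*theta = 6*15° = 90° = 90° (mod 360)
a = 1*cos(90°) = 0
b = 1*sin(90°) = 1.0000

1 cis(90°) = 0 + 1.0000i


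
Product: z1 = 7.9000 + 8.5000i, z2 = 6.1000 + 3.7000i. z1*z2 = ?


Real = 7.9*6.1 - 8.5*3.7 = 48.19 - 31.45 = 16.74
Imag = 7.9*3.7 + 6.1*8.5 = 29.23 + 51.85 = 81.08

16.7400 + 81.0800i


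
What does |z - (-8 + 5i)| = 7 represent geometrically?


|z - z0| = r is a circle with center z0 and radius r.
Center = (-8, 5), radius = 7

Circle with center (-8, 5) and radius 7


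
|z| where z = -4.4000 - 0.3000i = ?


|z| = sqrt((-4.4)^2 + (-0.3)^2) = sqrt(19.36 + 0.09) = sqrt(19.45) = 4.4102

|z| = 4.4102


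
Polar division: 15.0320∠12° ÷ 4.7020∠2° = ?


r = 15.0320 / 4.7020 = 3.1969
theta = 12° - 2° = 10° = 10° (mod 360)

3.1969 cis(10°)


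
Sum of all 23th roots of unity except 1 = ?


With w = e^(2*pi*i/23), all 23 of the 23th roots of unity w^0 = 1, w, ..., w^(22) sum to 0: 1 + w + ... + w^(22) = (1 - w^23)/(1 - w) = 0 since w^23 = 1, w ≠ 1.
Removing the root 1: w + w^2 + ... + w^(22) = 0 - 1 = -1

Sum = -1


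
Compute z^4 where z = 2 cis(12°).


r^4 = 2^4 = 16
n*theta = 4*12° = 48° = 48° (mod 360)
a = 16*cos(48°) = 10.7061
b = 16*sin(48°) = 11.8903

16 cis(48°) = 10.7061 + 11.8903i


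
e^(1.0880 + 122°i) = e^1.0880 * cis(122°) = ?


e^1.0880 = 2.9683
cos(122°) = -0.52992
sin(122°) = 0.84805
Real = 2.9683*(-0.52992) = -1.5730
Imag = 2.9683*0.84805 = 2.5173

-1.5730 + 2.5173i


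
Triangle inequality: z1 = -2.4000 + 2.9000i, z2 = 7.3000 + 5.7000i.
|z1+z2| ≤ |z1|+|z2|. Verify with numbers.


|z1| = sqrt((-2.4)^2 + 2.9^2) = sqrt(14.17) = 3.7643
|z2| = sqrt(7.3^2 + 5.7^2) = sqrt(85.78) = 9.2617
z1+z2 = 4.9000 + 8.6000i
|z1+z2| = sqrt(97.97) = 9.8980
|z1|+|z2| = 3.7643 + 9.2617 = 13.0260

|z1+z2| = 9.8980 ≤ |z1|+|z2| = 13.0260 (verified)


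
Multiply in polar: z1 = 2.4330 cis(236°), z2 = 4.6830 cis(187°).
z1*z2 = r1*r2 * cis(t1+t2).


r = 2.4330 * 4.6830 = 11.3937
theta = 236° + 187° = 423° = 63° (mod 360)

11.3937 cis(63°)


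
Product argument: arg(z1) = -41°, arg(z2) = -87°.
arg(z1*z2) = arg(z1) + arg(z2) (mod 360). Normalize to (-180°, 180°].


arg(z1*z2) = -41° - 87° = -128°
Normalized to (-180°, 180°]: -128°

-128°


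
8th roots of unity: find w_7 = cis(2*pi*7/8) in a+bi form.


Angle = 360*7/8 = 315°
a = cos(315°) = 0.7071
b = sin(315°) = -0.7071

0.7071 - 0.7071i


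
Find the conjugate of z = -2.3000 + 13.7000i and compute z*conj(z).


z_bar = -2.3000 - 13.7000i
z*z_bar = (-2.3)^2 + 13.7^2 = 5.29 + 187.69 = 192.98

z_bar = -2.3000 - 13.7000i, z*z_bar = 192.98


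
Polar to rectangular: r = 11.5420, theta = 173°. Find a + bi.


a = 11.5420*cos(173°) = 11.5420*(-0.99255) = -11.4560
b = 11.5420*sin(173°) = 11.5420*0.12187 = 1.4066

-11.4560 + 1.4066i


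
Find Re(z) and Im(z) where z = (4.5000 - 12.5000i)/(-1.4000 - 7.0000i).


Multiply by conjugate: (4.5000 - 12.5000i)(-1.4000 + 7.0000i) / ((-1.4)^2 + (-7)^2)
Numerator real = 4.5*(-1.4) - (12.5)*(-7) = 81.2
Numerator imag = -12.5*(-1.4) - 4.5*(-7) = 49
Denominator = 50.96
Re(z) = 81.2/50.96 = 1.5934
Im(z) = 49/50.96 = 0.9615

Re(z) = 1.5934, Im(z) = 0.9615


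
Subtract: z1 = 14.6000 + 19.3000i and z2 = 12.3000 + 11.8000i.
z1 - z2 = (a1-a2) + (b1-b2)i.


Real: 14.6 - 12.3 = 2.3
Imag: 19.3 - 11.8 = 7.5

2.3000 + 7.5000i


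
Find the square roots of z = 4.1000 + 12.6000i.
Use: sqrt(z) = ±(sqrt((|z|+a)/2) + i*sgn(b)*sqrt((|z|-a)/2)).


|z| = sqrt(16.81+158.76) = 13.2503
sqrt((|z|+a)/2) = sqrt((13.2503+4.1)/2) = sqrt(8.6751) = 2.9454
sqrt((|z|-a)/2) = sqrt((13.2503-4.1)/2) = sqrt(4.5751) = 2.1390

±(2.9454 + 2.1390i) i.e. 2.9454 + 2.1390i and -2.9454 - 2.1390i


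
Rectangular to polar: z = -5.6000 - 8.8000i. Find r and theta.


r = sqrt(31.36+77.44) = sqrt(108.8) = 10.4307
theta = atan2(-8.8, -5.6) = -122.4712 degrees

r = 10.4307, theta = -122.4712 degrees


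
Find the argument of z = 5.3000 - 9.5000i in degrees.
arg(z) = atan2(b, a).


Re = 5.3, Im = -9.5
arg = atan2(-9.5, 5.3) = -60.8431 degrees

arg(z) = -60.8431 degrees


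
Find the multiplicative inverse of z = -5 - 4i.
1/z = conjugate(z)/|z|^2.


|z|^2 = 25+16 = 41
1/z = (-5 + 4i)/41

1/z = -0.1220 + 0.0976i


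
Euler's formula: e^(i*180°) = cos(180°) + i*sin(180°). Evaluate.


cos(180°) = -1.0000
sin(180°) = 0

e^(i*180°) = -1.0000 + 0i


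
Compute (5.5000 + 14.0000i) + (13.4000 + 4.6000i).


Real: 5.5 + 13.4 = 18.9
Imag: 14 + 4.6 = 18.6

18.9000 + 18.6000i


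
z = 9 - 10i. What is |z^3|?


|z| = sqrt(81+100) = sqrt(181) = 13.4536
|z^3| = |z|^3 = (sqrt(181))^3 = 181*sqrt(181)

|z^3| = 181*sqrt(181) ≈ 2435.1060


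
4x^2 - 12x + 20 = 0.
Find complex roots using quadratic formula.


disc = (-12)^2 - 4*4*20 = 144 - 320 = -176
sqrt(|disc|) = sqrt(176) = 13.2665
Real part = 12/(2*4) = 1.5000
Imag part = 13.2665/(2*4) = 1.6583

1.5000 ± 1.6583i


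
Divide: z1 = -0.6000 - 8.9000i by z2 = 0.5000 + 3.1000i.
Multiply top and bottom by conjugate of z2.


Conjugate of z2 = 0.5000 - 3.1000i
Numerator: (-0.6000 - 8.9000i)(0.5000 - 3.1000i) = -27.8900 - 2.5900i
Denominator: 0.5^2 + 3.1^2 = 9.86
Result = (-27.8900 - 2.5900i)/9.86

-2.8286 - 0.2627i


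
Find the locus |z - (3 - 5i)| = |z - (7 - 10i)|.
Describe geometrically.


Equal distances means the locus is the perpendicular bisector of z1 and z2.
Midpoint = ((3+7)/2, (-5+(-10))/2) = (5.0000, -7.5000)

Perpendicular bisector through (5.0000, -7.5000)


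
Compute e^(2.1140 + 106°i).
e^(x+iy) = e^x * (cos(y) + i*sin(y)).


e^2.1140 = 8.2813
cos(106°) = -0.275637
sin(106°) = 0.96126
Real = 8.2813*(-0.275637) = -2.2826
Imag = 8.2813*0.96126 = 7.9605

-2.2826 + 7.9605i


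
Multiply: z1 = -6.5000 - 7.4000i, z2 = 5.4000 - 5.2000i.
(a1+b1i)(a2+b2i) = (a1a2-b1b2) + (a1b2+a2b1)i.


Real = -6.5*5.4 - (-7.4)*(-5.2) = -35.1 - 38.48 = -73.58
Imag = -6.5*(-5.2) + 5.4*(-7.4) = 33.8 - (39.96) = -6.16

-73.5800 - 6.1600i


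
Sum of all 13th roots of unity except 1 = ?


With w = e^(2*pi*i/13), all 13 of the 13th roots of unity w^0 = 1, w, ..., w^(12) sum to 0: 1 + w + ... + w^(12) = (1 - w^13)/(1 - w) = 0 since w^13 = 1, w ≠ 1.
Removing the root 1: w + w^2 + ... + w^(12) = 0 - 1 = -1

Sum = -1


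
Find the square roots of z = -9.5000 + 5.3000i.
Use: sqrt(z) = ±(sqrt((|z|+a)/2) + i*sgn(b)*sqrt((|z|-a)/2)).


|z| = sqrt(90.25+28.09) = 10.8784
sqrt((|z|+a)/2) = sqrt((10.8784+(-9.5))/2) = sqrt(0.6892) = 0.8302
sqrt((|z|-a)/2) = sqrt((10.8784-(-9.5))/2) = sqrt(10.1892) = 3.1921

±(0.8302 + 3.1921i) i.e. 0.8302 + 3.1921i and -0.8302 - 3.1921i


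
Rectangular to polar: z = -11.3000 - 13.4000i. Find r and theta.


r = sqrt(127.69+179.56) = sqrt(307.25) = 17.5285
theta = atan2(-13.4, -11.3) = -130.1404 degrees

r = 17.5285, theta = -130.1404 degrees


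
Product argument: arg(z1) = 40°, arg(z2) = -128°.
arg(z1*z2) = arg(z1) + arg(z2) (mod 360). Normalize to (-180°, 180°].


arg(z1*z2) = 40° - 128° = -88°
Normalized to (-180°, 180°]: -88°

-88°


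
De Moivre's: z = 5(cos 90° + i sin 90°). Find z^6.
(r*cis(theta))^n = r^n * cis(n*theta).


r^6 = 5^6 = 15625
n*theta = 6*90° = 540° = 180° (mod 360)
a = 15625*cos(180°) = -15625.0000
b = 15625*sin(180°) = 0

15625 cis(180°) = -15625.0000 + 0i


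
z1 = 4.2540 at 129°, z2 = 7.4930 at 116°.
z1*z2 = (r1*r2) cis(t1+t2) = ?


r = 4.2540 * 7.4930 = 31.8752
theta = 129° + 116° = 245° = 245° (mod 360)

31.8752 cis(245°)


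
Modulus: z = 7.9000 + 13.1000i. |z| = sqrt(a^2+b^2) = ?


|z| = sqrt(7.9^2 + 13.1^2) = sqrt(62.41 + 171.61) = sqrt(234.02) = 15.2977

|z| = 15.2977


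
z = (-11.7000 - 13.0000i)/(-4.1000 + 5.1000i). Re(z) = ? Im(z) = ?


Multiply by conjugate: (-11.7000 - 13.0000i)(-4.1000 - 5.1000i) / ((-4.1)^2 + 5.1^2)
Numerator real = -11.7*(-4.1) - (13)*5.1 = -18.33
Numerator imag = -13*(-4.1) - (-11.7)*5.1 = 112.97
Denominator = 42.82
Re(z) = -18.33/42.82 = -0.4281
Im(z) = 112.97/42.82 = 2.6383

Re(z) = -0.4281, Im(z) = 2.6383


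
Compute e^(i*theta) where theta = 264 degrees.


cos(264°) = -0.1045
sin(264°) = -0.9945

e^(i*264°) = -0.1045 - 0.9945i


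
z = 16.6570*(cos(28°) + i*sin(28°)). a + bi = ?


a = 16.6570*cos(28°) = 16.6570*0.88295 = 14.7073
b = 16.6570*sin(28°) = 16.6570*0.46947 = 7.8200

14.7073 + 7.8200i


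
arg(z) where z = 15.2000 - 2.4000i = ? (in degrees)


Re = 15.2, Im = -2.4
arg = atan2(-2.4, 15.2) = -8.9726 degrees

arg(z) = -8.9726 degrees


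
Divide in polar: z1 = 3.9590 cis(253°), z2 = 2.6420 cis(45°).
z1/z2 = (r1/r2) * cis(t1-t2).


r = 3.9590 / 2.6420 = 1.4985
theta = 253° - 45° = 208° = 208° (mod 360)

1.4985 cis(208°)


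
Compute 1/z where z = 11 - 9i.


|z|^2 = 121+81 = 202
1/z = (11 + 9i)/202

1/z = 0.0545 + 0.0446i


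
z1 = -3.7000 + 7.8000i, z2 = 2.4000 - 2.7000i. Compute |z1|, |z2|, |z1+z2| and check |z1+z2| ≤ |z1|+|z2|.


|z1| = sqrt((-3.7)^2 + 7.8^2) = sqrt(74.53) = 8.6331
|z2| = sqrt(2.4^2 + (-2.7)^2) = sqrt(13.05) = 3.6125
z1+z2 = -1.3000 + 5.1000i
|z1+z2| = sqrt(27.7) = 5.2631
|z1|+|z2| = 8.6331 + 3.6125 = 12.2456

|z1+z2| = 5.2631 ≤ |z1|+|z2| = 12.2456 (verified)


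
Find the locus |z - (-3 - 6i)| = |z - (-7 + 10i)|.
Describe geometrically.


Equal distances means the locus is the perpendicular bisector of z1 and z2.
Midpoint = ((-3+(-7))/2, (-6+10)/2) = (-5.0000, 2.0000)

Perpendicular bisector through (-5.0000, 2.0000)


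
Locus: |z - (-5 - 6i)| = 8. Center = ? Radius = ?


|z - z0| = r is a circle with center z0 and radius r.
Center = (-5, -6), radius = 8

Circle with center (-5, -6) and radius 8


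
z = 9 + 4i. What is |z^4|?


|z| = sqrt(81+16) = sqrt(97) = 9.8489
|z^4| = |z|^4 = (sqrt(97))^4 = 97^2 = 9409

|z^4| = 9409


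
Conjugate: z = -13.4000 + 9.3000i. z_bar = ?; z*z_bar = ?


z_bar = -13.4000 - 9.3000i
z*z_bar = (-13.4)^2 + 9.3^2 = 179.56 + 86.49 = 266.05

z_bar = -13.4000 - 9.3000i, z*z_bar = 266.05


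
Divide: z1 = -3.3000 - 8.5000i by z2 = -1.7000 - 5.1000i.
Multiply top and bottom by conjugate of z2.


Conjugate of z2 = -1.7000 + 5.1000i
Numerator: (-3.3000 - 8.5000i)(-1.7000 + 5.1000i) = 48.9600 - 2.3800i
Denominator: (-1.7)^2 + (-5.1)^2 = 28.9
Result = (48.9600 - 2.3800i)/28.9

1.6941 - 0.0824i


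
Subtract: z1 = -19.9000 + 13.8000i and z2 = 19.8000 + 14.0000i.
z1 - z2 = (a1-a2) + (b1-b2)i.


Real: -19.9 - 19.8 = -39.7
Imag: 13.8 - 14 = -0.2

-39.7000 - 0.2000i


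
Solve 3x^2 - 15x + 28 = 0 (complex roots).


disc = (-15)^2 - 4*3*28 = 225 - 336 = -111
sqrt(|disc|) = sqrt(111) = 10.5357
Real part = 15/(2*3) = 2.5000
Imag part = 10.5357/(2*3) = 1.7559

2.5000 ± 1.7559i


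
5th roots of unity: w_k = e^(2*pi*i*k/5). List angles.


The 5th roots of unity are cis(360k/5°) for k=0..4
Angle step = 360/5 = 72°
Primitive root: cis(72°)
Primitive root = 0.3090 + 0.9511i

5 roots at angles: 0°, 72°, 144°, 216°, 288°


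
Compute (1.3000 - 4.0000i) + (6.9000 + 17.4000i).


Real: 1.3 + 6.9 = 8.2
Imag: -4 + 17.4 = 13.4

8.2000 + 13.4000i


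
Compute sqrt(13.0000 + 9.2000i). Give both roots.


|z| = sqrt(169+84.64) = 15.9261
sqrt((|z|+a)/2) = sqrt((15.9261+13)/2) = sqrt(14.4630) = 3.8030
sqrt((|z|-a)/2) = sqrt((15.9261-13)/2) = sqrt(1.4630) = 1.2096

±(3.8030 + 1.2096i) i.e. 3.8030 + 1.2096i and -3.8030 - 1.2096i


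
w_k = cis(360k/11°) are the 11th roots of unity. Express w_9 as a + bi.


Angle = 360*9/11 = 294.5455°
a = cos(294.5455°) = 0.4154
b = sin(294.5455°) = -0.9096

0.4154 - 0.9096i


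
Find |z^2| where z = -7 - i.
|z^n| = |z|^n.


|z| = sqrt(49+1) = sqrt(50) = 7.0711
|z^2| = |z|^2 = (sqrt(50))^2 = 50

|z^2| = 50


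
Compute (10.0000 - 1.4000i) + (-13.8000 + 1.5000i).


Real: 10 - 13.8 = -3.8
Imag: -1.4 + 1.5 = 0.1

-3.8000 + 0.1000i


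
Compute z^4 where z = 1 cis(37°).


r^4 = 1^4 = 1
n*theta = 4*37° = 148° = 148° (mod 360)
a = 1*cos(148°) = -0.8480
b = 1*sin(148°) = 0.5299

1 cis(148°) = -0.8480 + 0.5299i


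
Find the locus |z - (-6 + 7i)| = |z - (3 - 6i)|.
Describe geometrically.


Equal distances means the locus is the perpendicular bisector of z1 and z2.
Midpoint = ((-6+3)/2, (7+(-6))/2) = (-1.5000, 0.5000)

Perpendicular bisector through (-1.5000, 0.5000)


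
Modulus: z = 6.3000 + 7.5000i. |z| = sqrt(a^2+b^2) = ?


|z| = sqrt(6.3^2 + 7.5^2) = sqrt(39.69 + 56.25) = sqrt(95.94) = 9.7949

|z| = 9.7949


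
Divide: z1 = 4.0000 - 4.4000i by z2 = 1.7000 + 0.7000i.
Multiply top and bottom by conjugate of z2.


Conjugate of z2 = 1.7000 - 0.7000i
Numerator: (4.0000 - 4.4000i)(1.7000 - 0.7000i) = 3.7200 - 10.2800i
Denominator: 1.7^2 + 0.7^2 = 3.38
Result = (3.7200 - 10.2800i)/3.38

1.1006 - 3.0414i


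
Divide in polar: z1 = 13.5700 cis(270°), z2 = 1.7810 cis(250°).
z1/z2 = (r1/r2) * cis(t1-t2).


r = 13.5700 / 1.7810 = 7.6193
theta = 270° - 250° = 20° = 20° (mod 360)

7.6193 cis(20°)


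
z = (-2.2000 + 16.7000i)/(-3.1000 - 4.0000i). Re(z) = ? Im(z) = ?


Multiply by conjugate: (-2.2000 + 16.7000i)(-3.1000 + 4.0000i) / ((-3.1)^2 + (-4)^2)
Numerator real = -2.2*(-3.1) + 16.7*(-4) = -59.98
Numerator imag = 16.7*(-3.1) - (-2.2)*(-4) = -60.57
Denominator = 25.61
Re(z) = -59.98/25.61 = -2.3421
Im(z) = -60.57/25.61 = -2.3651

Re(z) = -2.3421, Im(z) = -2.3651


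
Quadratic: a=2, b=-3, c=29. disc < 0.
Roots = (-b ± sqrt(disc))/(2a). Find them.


disc = (-3)^2 - 4*2*29 = 9 - 232 = -223
sqrt(|disc|) = sqrt(223) = 14.9332
Real part = 3/(2*2) = 0.7500
Imag part = 14.9332/(2*2) = 3.7333

0.7500 ± 3.7333i


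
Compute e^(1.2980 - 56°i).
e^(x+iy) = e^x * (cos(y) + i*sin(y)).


e^1.2980 = 3.66197
cos(-56°) = 0.55919
sin(-56°) = -0.82904
Real = 3.66197*0.55919 = 2.0477
Imag = 3.66197*(-0.82904) = -3.0359

2.0477 - 3.0359i


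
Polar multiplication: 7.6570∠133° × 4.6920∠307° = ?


r = 7.6570 * 4.6920 = 35.9266
theta = 133° + 307° = 440° = 80° (mod 360)

35.9266 cis(80°)


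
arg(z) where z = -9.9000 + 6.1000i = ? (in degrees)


Re = -9.9, Im = 6.1
arg = atan2(6.1, -9.9) = 148.3602 degrees

arg(z) = 148.3602 degrees


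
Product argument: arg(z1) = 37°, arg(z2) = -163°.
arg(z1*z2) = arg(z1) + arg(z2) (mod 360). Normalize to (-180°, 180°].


arg(z1*z2) = 37° - 163° = -126°
Normalized to (-180°, 180°]: -126°

-126°


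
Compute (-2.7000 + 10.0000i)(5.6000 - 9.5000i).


Real = -2.7*5.6 - 10*(-9.5) = -15.12 - (-95) = 79.88
Imag = -2.7*(-9.5) + 5.6*10 = 25.65 + 56 = 81.65

79.8800 + 81.6500i


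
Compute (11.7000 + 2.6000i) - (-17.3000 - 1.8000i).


Real: 11.7 + 17.3 = 29
Imag: 2.6 + 1.8 = 4.4

29.0000 + 4.4000i


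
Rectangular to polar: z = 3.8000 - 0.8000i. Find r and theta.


r = sqrt(14.44+0.64) = sqrt(15.08) = 3.8833
theta = atan2(-0.8, 3.8) = -11.8887 degrees

r = 3.8833, theta = -11.8887 degrees


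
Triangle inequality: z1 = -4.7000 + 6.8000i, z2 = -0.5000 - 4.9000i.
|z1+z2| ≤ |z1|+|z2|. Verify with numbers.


|z1| = sqrt((-4.7)^2 + 6.8^2) = sqrt(68.33) = 8.2662
|z2| = sqrt((-0.5)^2 + (-4.9)^2) = sqrt(24.26) = 4.9254
z1+z2 = -5.2000 + 1.9000i
|z1+z2| = sqrt(30.65) = 5.5362
|z1|+|z2| = 8.2662 + 4.9254 = 13.1916

|z1+z2| = 5.5362 ≤ |z1|+|z2| = 13.1916 (verified)


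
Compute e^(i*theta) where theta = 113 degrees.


cos(113°) = -0.3907
sin(113°) = 0.9205

e^(i*113°) = -0.3907 + 0.9205i


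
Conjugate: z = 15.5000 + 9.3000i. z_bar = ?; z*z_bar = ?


z_bar = 15.5000 - 9.3000i
z*z_bar = 15.5^2 + 9.3^2 = 240.25 + 86.49 = 326.74

z_bar = 15.5000 - 9.3000i, z*z_bar = 326.74


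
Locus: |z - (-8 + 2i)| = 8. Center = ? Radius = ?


|z - z0| = r is a circle with center z0 and radius r.
Center = (-8, 2), radius = 8

Circle with center (-8, 2) and radius 8


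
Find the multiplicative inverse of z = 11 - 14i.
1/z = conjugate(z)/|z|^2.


|z|^2 = 121+196 = 317
1/z = (11 + 14i)/317

1/z = 0.0347 + 0.0442i


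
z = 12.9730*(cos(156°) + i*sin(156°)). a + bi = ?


a = 12.9730*cos(156°) = 12.9730*(-0.913545) = -11.8514
b = 12.9730*sin(156°) = 12.9730*0.40674 = 5.2766

-11.8514 + 5.2766i


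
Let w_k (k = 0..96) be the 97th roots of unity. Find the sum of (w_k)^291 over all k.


The roots are w_k = w^k with w = e^(2*pi*i/97), and (w^k)^291 = (w^291)^k.
So S = 1 + u + u^2 + ... + u^(96) with u = w^291.
291 = 3*97 + 0, so 291 is a multiple of 97 and u = (w^97)^3 = 1.
Every one of the 97 terms equals 1: S = 97

S = 97


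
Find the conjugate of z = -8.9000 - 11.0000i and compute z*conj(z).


z_bar = -8.9000 + 11.0000i
z*z_bar = (-8.9)^2 + (-11)^2 = 79.21 + 121 = 200.21

z_bar = -8.9000 + 11.0000i, z*z_bar = 200.21


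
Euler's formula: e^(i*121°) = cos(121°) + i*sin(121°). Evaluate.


cos(121°) = -0.5150
sin(121°) = 0.8572

e^(i*121°) = -0.5150 + 0.8572i


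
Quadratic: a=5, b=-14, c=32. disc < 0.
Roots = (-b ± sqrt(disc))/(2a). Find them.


disc = (-14)^2 - 4*5*32 = 196 - 640 = -444
sqrt(|disc|) = sqrt(444) = 21.0713
Real part = 14/(2*5) = 1.4000
Imag part = 21.0713/(2*5) = 2.1071

1.4000 ± 2.1071i


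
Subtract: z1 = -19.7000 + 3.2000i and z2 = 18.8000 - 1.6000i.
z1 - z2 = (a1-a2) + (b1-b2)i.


Real: -19.7 - 18.8 = -38.5
Imag: 3.2 + 1.6 = 4.8

-38.5000 + 4.8000i


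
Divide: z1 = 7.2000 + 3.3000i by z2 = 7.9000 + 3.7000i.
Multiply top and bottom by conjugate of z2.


Conjugate of z2 = 7.9000 - 3.7000i
Numerator: (7.2000 + 3.3000i)(7.9000 - 3.7000i) = 69.0900 - 0.5700i
Denominator: 7.9^2 + 3.7^2 = 76.1
Result = (69.0900 - 0.5700i)/76.1

0.9079 - 0.0075i


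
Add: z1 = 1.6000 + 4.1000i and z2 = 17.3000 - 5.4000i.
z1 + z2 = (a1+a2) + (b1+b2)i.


Real: 1.6 + 17.3 = 18.9
Imag: 4.1 - 5.4 = -1.3

18.9000 - 1.3000i


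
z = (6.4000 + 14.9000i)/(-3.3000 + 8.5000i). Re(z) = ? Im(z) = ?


Multiply by conjugate: (6.4000 + 14.9000i)(-3.3000 - 8.5000i) / ((-3.3)^2 + 8.5^2)
Numerator real = 6.4*(-3.3) + 14.9*8.5 = 105.53
Numerator imag = 14.9*(-3.3) - 6.4*8.5 = -103.57
Denominator = 83.14
Re(z) = 105.53/83.14 = 1.2693
Im(z) = -103.57/83.14 = -1.2457

Re(z) = 1.2693, Im(z) = -1.2457


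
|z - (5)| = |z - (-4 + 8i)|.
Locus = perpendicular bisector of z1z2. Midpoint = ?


Equal distances means the locus is the perpendicular bisector of z1 and z2.
Midpoint = ((5+(-4))/2, (0+8)/2) = (0.5000, 4.0000)

Perpendicular bisector through (0.5000, 4.0000)


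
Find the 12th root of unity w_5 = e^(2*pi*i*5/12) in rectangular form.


Angle = 360*5/12 = 150°
a = cos(150°) = -0.8660
b = sin(150°) = 0.5000

-0.8660 + 0.5000i


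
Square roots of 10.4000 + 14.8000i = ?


|z| = sqrt(108.16+219.04) = 18.0887
sqrt((|z|+a)/2) = sqrt((18.0887+10.4)/2) = sqrt(14.2443) = 3.7742
sqrt((|z|-a)/2) = sqrt((18.0887-10.4)/2) = sqrt(3.8443) = 1.9607

±(3.7742 + 1.9607i) i.e. 3.7742 + 1.9607i and -3.7742 - 1.9607i


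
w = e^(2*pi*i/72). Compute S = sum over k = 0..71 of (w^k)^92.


The roots are w_k = w^k with w = e^(2*pi*i/72), and (w^k)^92 = (w^92)^k.
So S = 1 + u + u^2 + ... + u^(71) with u = w^92.
92 = 1*72 + 20, so 92 is not a multiple of 72: u = (w^72)^1 * w^20 = w^20 ≠ 1 (w is a primitive 72th root), while u^72 = (w^72)^92 = 1.
Geometric series: S = (1 - u^72)/(1 - u) = (1 - 1)/(1 - u) = 0

S = 0


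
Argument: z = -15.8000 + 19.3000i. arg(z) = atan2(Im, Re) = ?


Re = -15.8, Im = 19.3
arg = atan2(19.3, -15.8) = 129.3056 degrees

arg(z) = 129.3056 degrees


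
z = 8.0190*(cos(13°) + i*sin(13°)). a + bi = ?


a = 8.0190*cos(13°) = 8.0190*0.97437 = 7.8135
b = 8.0190*sin(13°) = 8.0190*0.22495 = 1.8039

7.8135 + 1.8039i


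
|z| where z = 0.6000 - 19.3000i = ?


|z| = sqrt(0.6^2 + (-19.3)^2) = sqrt(0.36 + 372.49) = sqrt(372.85) = 19.3093

|z| = 19.3093


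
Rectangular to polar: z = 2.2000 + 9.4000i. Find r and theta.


r = sqrt(4.84+88.36) = sqrt(93.2) = 9.6540
theta = atan2(9.4, 2.2) = 76.8274 degrees

r = 9.6540, theta = 76.8274 degrees


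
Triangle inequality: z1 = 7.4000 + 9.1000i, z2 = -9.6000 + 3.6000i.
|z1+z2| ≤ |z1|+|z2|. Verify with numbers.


|z1| = sqrt(7.4^2 + 9.1^2) = sqrt(137.57) = 11.7290
|z2| = sqrt((-9.6)^2 + 3.6^2) = sqrt(105.12) = 10.2528
z1+z2 = -2.2000 + 12.7000i
|z1+z2| = sqrt(166.13) = 12.8891
|z1|+|z2| = 11.7290 + 10.2528 = 21.9818

|z1+z2| = 12.8891 ≤ |z1|+|z2| = 21.9818 (verified)


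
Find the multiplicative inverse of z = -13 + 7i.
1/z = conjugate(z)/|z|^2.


|z|^2 = 169+49 = 218
1/z = (-13 - 7i)/218

1/z = -0.0596 - 0.0321i


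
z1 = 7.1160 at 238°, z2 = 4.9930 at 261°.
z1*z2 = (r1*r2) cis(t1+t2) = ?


r = 7.1160 * 4.9930 = 35.5302
theta = 238° + 261° = 499° = 139° (mod 360)

35.5302 cis(139°)


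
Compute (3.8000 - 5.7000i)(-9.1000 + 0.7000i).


Real = 3.8*(-9.1) - (-5.7)*0.7 = -34.58 - (-3.99) = -30.59
Imag = 3.8*0.7 - (9.1)*(-5.7) = 2.66 + 51.87 = 54.53

-30.5900 + 54.5300i


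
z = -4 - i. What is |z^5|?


|z| = sqrt(16+1) = sqrt(17) = 4.1231
|z^5| = |z|^5 = (sqrt(17))^5 = 17^2 * sqrt(17) = 289*sqrt(17)

|z^5| = 289*sqrt(17) ≈ 1191.5775


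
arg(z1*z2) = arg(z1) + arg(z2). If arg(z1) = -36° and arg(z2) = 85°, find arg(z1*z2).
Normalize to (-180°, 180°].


arg(z1*z2) = -36° + 85° = 49°
Normalized to (-180°, 180°]: 49°

49°


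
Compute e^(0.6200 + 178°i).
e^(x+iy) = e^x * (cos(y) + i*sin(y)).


e^0.6200 = 1.8589
cos(178°) = -0.9994
sin(178°) = 0.0349
Real = 1.8589*(-0.9994) = -1.8578
Imag = 1.8589*0.0349 = 0.0649

-1.8578 + 0.0649i


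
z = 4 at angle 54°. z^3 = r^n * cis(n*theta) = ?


r^3 = 4^3 = 64
n*theta = 3*54° = 162° = 162° (mod 360)
a = 64*cos(162°) = -60.8676
b = 64*sin(162°) = 19.7771

64 cis(162°) = -60.8676 + 19.7771i


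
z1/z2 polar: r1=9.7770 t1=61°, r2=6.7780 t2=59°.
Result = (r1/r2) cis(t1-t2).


r = 9.7770 / 6.7780 = 1.4425
theta = 61° - 59° = 2° = 2° (mod 360)

1.4425 cis(2°)


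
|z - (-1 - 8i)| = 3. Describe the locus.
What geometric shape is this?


|z - z0| = r is a circle with center z0 and radius r.
Center = (-1, -8), radius = 3

Circle with center (-1, -8) and radius 3


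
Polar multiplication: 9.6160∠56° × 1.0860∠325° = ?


r = 9.6160 * 1.0860 = 10.4430
theta = 56° + 325° = 381° = 21° (mod 360)

10.4430 cis(21°)


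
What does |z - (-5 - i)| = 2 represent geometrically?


|z - z0| = r is a circle with center z0 and radius r.
Center = (-5, -1), radius = 2

Circle with center (-5, -1) and radius 2


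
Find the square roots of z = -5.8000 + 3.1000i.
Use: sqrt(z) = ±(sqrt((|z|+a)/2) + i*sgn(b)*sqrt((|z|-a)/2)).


|z| = sqrt(33.64+9.61) = 6.5765
sqrt((|z|+a)/2) = sqrt((6.5765+(-5.8))/2) = sqrt(0.3882) = 0.6231
sqrt((|z|-a)/2) = sqrt((6.5765-(-5.8))/2) = sqrt(6.1882) = 2.4876

±(0.6231 + 2.4876i) i.e. 0.6231 + 2.4876i and -0.6231 - 2.4876i


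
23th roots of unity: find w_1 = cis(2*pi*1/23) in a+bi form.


Angle = 360*1/23 = 15.6522°
a = cos(15.6522°) = 0.9629
b = sin(15.6522°) = 0.2698

0.9629 + 0.2698i


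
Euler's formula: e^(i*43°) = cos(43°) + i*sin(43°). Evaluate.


cos(43°) = 0.7314
sin(43°) = 0.6820

e^(i*43°) = 0.7314 + 0.6820i


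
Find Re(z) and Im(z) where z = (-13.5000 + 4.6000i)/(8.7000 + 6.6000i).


Multiply by conjugate: (-13.5000 + 4.6000i)(8.7000 - 6.6000i) / (8.7^2 + 6.6^2)
Numerator real = -13.5*8.7 + 4.6*6.6 = -87.09
Numerator imag = 4.6*8.7 - (-13.5)*6.6 = 129.12
Denominator = 119.25
Re(z) = -87.09/119.25 = -0.7303
Im(z) = 129.12/119.25 = 1.0828

Re(z) = -0.7303, Im(z) = 1.0828


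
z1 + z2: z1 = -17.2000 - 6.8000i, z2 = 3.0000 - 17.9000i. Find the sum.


Real: -17.2 + 3 = -14.2
Imag: -6.8 - 17.9 = -24.7

-14.2000 - 24.7000i


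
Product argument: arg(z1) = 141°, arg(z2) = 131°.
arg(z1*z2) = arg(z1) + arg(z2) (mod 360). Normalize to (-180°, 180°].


arg(z1*z2) = 141° + 131° = 272°
Normalized to (-180°, 180°]: -88°

-88°


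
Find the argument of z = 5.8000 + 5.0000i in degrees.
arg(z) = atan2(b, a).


Re = 5.8, Im = 5
arg = atan2(5, 5.8) = 40.7636 degrees

arg(z) = 40.7636 degrees


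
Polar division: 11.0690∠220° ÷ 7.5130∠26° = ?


r = 11.0690 / 7.5130 = 1.4733
theta = 220° - 26° = 194° = 194° (mod 360)

1.4733 cis(194°)


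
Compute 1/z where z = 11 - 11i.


|z|^2 = 121+121 = 242
1/z = (11 + 11i)/242

1/z = 0.0455 + 0.0455i


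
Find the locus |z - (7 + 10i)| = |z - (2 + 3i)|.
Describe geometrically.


Equal distances means the locus is the perpendicular bisector of z1 and z2.
Midpoint = ((7+2)/2, (10+3)/2) = (4.5000, 6.5000)

Perpendicular bisector through (4.5000, 6.5000)


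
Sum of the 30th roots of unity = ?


The sum of all 30th roots of unity is 0.
Geometric series: (1 - w^30)/(1 - w) = (1-1)/(1-w) = 0 since w^30 = 1, w ≠ 1.
Alternatively: coefficient of z^29 in z^30 - 1 is 0.

0


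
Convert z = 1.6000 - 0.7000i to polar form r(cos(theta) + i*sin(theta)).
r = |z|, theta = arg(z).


r = sqrt(2.56+0.49) = sqrt(3.05) = 1.7464
theta = atan2(-0.7, 1.6) = -23.6294 degrees

r = 1.7464, theta = -23.6294 degrees


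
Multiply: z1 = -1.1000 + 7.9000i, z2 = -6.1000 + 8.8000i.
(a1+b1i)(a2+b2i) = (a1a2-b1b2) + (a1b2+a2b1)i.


Real = -1.1*(-6.1) - 7.9*8.8 = 6.71 - 69.52 = -62.81
Imag = -1.1*8.8 - (6.1)*7.9 = -9.68 - (48.19) = -57.87

-62.8100 - 57.8700i


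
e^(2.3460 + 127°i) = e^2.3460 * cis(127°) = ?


e^2.3460 = 10.4437
cos(127°) = -0.60182
sin(127°) = 0.798636
Real = 10.4437*(-0.60182) = -6.2852
Imag = 10.4437*0.798636 = 8.3407

-6.2852 + 8.3407i


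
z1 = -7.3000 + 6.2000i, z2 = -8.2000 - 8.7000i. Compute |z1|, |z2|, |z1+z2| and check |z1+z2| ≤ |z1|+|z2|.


|z1| = sqrt((-7.3)^2 + 6.2^2) = sqrt(91.73) = 9.5776
|z2| = sqrt((-8.2)^2 + (-8.7)^2) = sqrt(142.93) = 11.9553
z1+z2 = -15.5000 - 2.5000i
|z1+z2| = sqrt(246.5) = 15.7003
|z1|+|z2| = 9.5776 + 11.9553 = 21.5329

|z1+z2| = 15.7003 ≤ |z1|+|z2| = 21.5329 (verified)


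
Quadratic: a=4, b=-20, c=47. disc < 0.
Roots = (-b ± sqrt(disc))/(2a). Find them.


disc = (-20)^2 - 4*4*47 = 400 - 752 = -352
sqrt(|disc|) = sqrt(352) = 18.7617
Real part = 20/(2*4) = 2.5000
Imag part = 18.7617/(2*4) = 2.3452

2.5000 ± 2.3452i


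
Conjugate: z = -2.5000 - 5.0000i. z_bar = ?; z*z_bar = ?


z_bar = -2.5000 + 5.0000i
z*z_bar = (-2.5)^2 + (-5)^2 = 6.25 + 25 = 31.25

z_bar = -2.5000 + 5.0000i, z*z_bar = 31.25


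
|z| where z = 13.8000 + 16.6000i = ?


|z| = sqrt(13.8^2 + 16.6^2) = sqrt(190.44 + 275.56) = sqrt(466) = 21.5870

|z| = 21.5870


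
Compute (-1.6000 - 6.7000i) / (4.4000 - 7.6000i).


Conjugate of z2 = 4.4000 + 7.6000i
Numerator: (-1.6000 - 6.7000i)(4.4000 + 7.6000i) = 43.8800 - 41.6400i
Denominator: 4.4^2 + (-7.6)^2 = 77.12
Result = (43.8800 - 41.6400i)/77.12

0.5690 - 0.5399i


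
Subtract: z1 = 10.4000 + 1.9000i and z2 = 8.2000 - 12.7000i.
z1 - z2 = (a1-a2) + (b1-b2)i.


Real: 10.4 - 8.2 = 2.2
Imag: 1.9 + 12.7 = 14.6

2.2000 + 14.6000i


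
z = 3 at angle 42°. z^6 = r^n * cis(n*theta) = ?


r^6 = 3^6 = 729
n*theta = 6*42° = 252° = 252° (mod 360)
a = 729*cos(252°) = -225.2734
b = 729*sin(252°) = -693.3202

729 cis(252°) = -225.2734 - 693.3202i


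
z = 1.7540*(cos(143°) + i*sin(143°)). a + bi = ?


a = 1.7540*cos(143°) = 1.7540*(-0.79864) = -1.4008
b = 1.7540*sin(143°) = 1.7540*0.6018 = 1.0556

-1.4008 + 1.0556i


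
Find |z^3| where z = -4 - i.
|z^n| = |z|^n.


|z| = sqrt(16+1) = sqrt(17) = 4.1231
|z^3| = |z|^3 = (sqrt(17))^3 = 17*sqrt(17)

|z^3| = 17*sqrt(17) ≈ 70.0928


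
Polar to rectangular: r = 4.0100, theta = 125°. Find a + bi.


a = 4.0100*cos(125°) = 4.0100*(-0.573576) = -2.3000
b = 4.0100*sin(125°) = 4.0100*0.81915 = 3.2848

-2.3000 + 3.2848i
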